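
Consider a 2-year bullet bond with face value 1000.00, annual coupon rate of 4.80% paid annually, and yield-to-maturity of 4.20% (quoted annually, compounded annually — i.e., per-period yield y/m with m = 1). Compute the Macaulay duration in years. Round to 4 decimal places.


Coupon per period c = face * coupon_rate / m = 48.000000
Periods per year m = 1; per-period yield y/m = 0.042000
Number of cashflows N = 2
Cashflows (t years, CF_t, discount factor 1/(1+y/m)^(m*t), PV):
  t = 1.0000: CF_t = 48.000000, DF = 0.959693, PV = 46.065259
  t = 2.0000: CF_t = 1048.000000, DF = 0.921010, PV = 965.218961
Price P = sum_t PV_t = 1011.284220
Macaulay numerator sum_t t * PV_t:
  t * PV_t at t = 1.0000: 46.065259
  t * PV_t at t = 2.0000: 1930.437922
Macaulay duration D = (sum_t t * PV_t) / P = 1976.503181 / 1011.284220 = 1.954449

Answer: Macaulay duration = 1.9544 years


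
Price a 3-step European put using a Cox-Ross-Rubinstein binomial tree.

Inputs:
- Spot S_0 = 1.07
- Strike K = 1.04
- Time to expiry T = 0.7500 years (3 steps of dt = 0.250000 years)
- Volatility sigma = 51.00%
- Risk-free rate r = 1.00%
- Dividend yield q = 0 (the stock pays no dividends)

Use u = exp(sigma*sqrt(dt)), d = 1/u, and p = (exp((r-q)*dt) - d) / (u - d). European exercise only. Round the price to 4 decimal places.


dt = T/N = 0.250000
u = exp(sigma*sqrt(dt)) = 1.290462; d = 1/u = 0.774916
p = (exp((r-q)*dt) - d) / (u - d) = 0.441449
Discount per step: exp(-r*dt) = 0.997503
Stock lattice S(k, i) with i counting down-moves:
  k=0: S(0,0) = 1.0700
  k=1: S(1,0) = 1.3808; S(1,1) = 0.8292
  k=2: S(2,0) = 1.7819; S(2,1) = 1.0700; S(2,2) = 0.6425
  k=3: S(3,0) = 2.2994; S(3,1) = 1.3808; S(3,2) = 0.8292; S(3,3) = 0.4979
Terminal payoffs V(N, i) = max(K - S_T, 0):
  V(3,0) = 0.000000; V(3,1) = 0.000000; V(3,2) = 0.210839; V(3,3) = 0.542093
Backward induction: V(k, i) = exp(-r*dt) * [p * V(k+1, i) + (1-p) * V(k+1, i+1)].
  V(2,0) = exp(-r*dt) * [p*0.000000 + (1-p)*0.000000] = 0.000000
  V(2,1) = exp(-r*dt) * [p*0.000000 + (1-p)*0.210839] = 0.117471
  V(2,2) = exp(-r*dt) * [p*0.210839 + (1-p)*0.542093] = 0.394873
  V(1,0) = exp(-r*dt) * [p*0.000000 + (1-p)*0.117471] = 0.065450
  V(1,1) = exp(-r*dt) * [p*0.117471 + (1-p)*0.394873] = 0.271734
  V(0,0) = exp(-r*dt) * [p*0.065450 + (1-p)*0.271734] = 0.180219

Answer: Price = V(0,0) = 0.1802


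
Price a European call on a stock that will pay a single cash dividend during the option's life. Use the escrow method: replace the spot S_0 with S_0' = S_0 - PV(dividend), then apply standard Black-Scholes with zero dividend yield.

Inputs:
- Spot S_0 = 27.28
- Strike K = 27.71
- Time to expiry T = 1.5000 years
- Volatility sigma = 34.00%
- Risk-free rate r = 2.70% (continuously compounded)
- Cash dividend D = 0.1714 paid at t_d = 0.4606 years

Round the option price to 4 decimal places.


Answer: Price = 4.6848

Derivation:
PV(D) = D * exp(-r * t_d) = 0.1714 * 0.98764081 = 0.16928163
S_0' = S_0 - PV(D) = 27.2800 - 0.16928163 = 27.11071837
d1 = (ln(S_0'/K) + (r + sigma^2/2)*T) / (sigma*sqrt(T)) = 0.25295977
d2 = d1 - sigma*sqrt(T) = -0.16345348
exp(-rT) = 0.96030916
N(d1) = 0.59985035; N(d2) = 0.43508070
C = S_0' * N(d1) - K * exp(-rT) * N(d2) = 27.11071837 * 0.59985035 - 27.7100 * 0.96030916 * 0.43508070 = 4.6848


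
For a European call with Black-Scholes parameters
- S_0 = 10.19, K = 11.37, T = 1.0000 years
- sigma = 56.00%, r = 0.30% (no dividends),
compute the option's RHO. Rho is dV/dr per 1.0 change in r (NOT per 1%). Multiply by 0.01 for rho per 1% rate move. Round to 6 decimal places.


Answer: Rho = 3.616938

Derivation:
d1 = 0.0896938205; d2 = -0.4703061795
phi(d1) = 0.3973407620; exp(-qT) = 1.0000000000; exp(-rT) = 0.9970044955
N(d2) = 0.3190681416
Rho = K*T*exp(-rT)*N(d2) = 11.3700 * 1.0000 * 0.9970044955 * 0.3190681416 = 3.616938


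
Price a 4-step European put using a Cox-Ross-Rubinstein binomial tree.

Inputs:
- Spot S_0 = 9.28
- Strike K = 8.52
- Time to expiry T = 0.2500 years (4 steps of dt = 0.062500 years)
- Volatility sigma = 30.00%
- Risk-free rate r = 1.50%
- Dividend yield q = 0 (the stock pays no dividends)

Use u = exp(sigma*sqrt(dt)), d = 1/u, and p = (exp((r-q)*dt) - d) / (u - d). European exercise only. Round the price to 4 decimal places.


dt = T/N = 0.062500
u = exp(sigma*sqrt(dt)) = 1.077884; d = 1/u = 0.927743
p = (exp((r-q)*dt) - d) / (u - d) = 0.487506
Discount per step: exp(-r*dt) = 0.999063
Stock lattice S(k, i) with i counting down-moves:
  k=0: S(0,0) = 9.2800
  k=1: S(1,0) = 10.0028; S(1,1) = 8.6095
  k=2: S(2,0) = 10.7818; S(2,1) = 9.2800; S(2,2) = 7.9874
  k=3: S(3,0) = 11.6216; S(3,1) = 10.0028; S(3,2) = 8.6095; S(3,3) = 7.4102
  k=4: S(4,0) = 12.5267; S(4,1) = 10.7818; S(4,2) = 9.2800; S(4,3) = 7.9874; S(4,4) = 6.8748
Terminal payoffs V(N, i) = max(K - S_T, 0):
  V(4,0) = 0.000000; V(4,1) = 0.000000; V(4,2) = 0.000000; V(4,3) = 0.532630; V(4,4) = 1.645207
Backward induction: V(k, i) = exp(-r*dt) * [p * V(k+1, i) + (1-p) * V(k+1, i+1)].
  V(3,0) = exp(-r*dt) * [p*0.000000 + (1-p)*0.000000] = 0.000000
  V(3,1) = exp(-r*dt) * [p*0.000000 + (1-p)*0.000000] = 0.000000
  V(3,2) = exp(-r*dt) * [p*0.000000 + (1-p)*0.532630] = 0.272714
  V(3,3) = exp(-r*dt) * [p*0.532630 + (1-p)*1.645207] = 1.101786
  V(2,0) = exp(-r*dt) * [p*0.000000 + (1-p)*0.000000] = 0.000000
  V(2,1) = exp(-r*dt) * [p*0.000000 + (1-p)*0.272714] = 0.139633
  V(2,2) = exp(-r*dt) * [p*0.272714 + (1-p)*1.101786] = 0.696955
  V(1,0) = exp(-r*dt) * [p*0.000000 + (1-p)*0.139633] = 0.071494
  V(1,1) = exp(-r*dt) * [p*0.139633 + (1-p)*0.696955] = 0.424859
  V(0,0) = exp(-r*dt) * [p*0.071494 + (1-p)*0.424859] = 0.252355

Answer: Price = V(0,0) = 0.2524


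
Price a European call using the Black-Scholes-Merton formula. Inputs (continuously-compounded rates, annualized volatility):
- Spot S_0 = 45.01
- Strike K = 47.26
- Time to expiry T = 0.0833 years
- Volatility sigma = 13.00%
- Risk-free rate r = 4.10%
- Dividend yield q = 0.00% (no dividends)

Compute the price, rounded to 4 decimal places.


Answer: Price = 0.0951

Derivation:
d1 = (ln(S/K) + (r - q + 0.5*sigma^2) * T) / (sigma * sqrt(T)) = -1.19030087
d2 = d1 - sigma * sqrt(T) = -1.22782113
exp(-rT) = 0.99659053; exp(-qT) = 1.00000000
C = S_0 * exp(-qT) * N(d1) - K * exp(-rT) * N(d2)
N(d1) = 0.11696408; N(d2) = 0.10975706
C = 45.0100 * 1.00000000 * 0.11696408 - 47.2600 * 0.99659053 * 0.10975706 = 0.0951


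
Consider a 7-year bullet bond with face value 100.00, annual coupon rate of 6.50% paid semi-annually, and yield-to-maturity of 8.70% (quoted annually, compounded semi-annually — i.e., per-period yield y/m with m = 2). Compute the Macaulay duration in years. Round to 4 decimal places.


Answer: Macaulay duration = 5.6398 years

Derivation:
Coupon per period c = face * coupon_rate / m = 3.250000
Periods per year m = 2; per-period yield y/m = 0.043500
Number of cashflows N = 14
Cashflows (t years, CF_t, discount factor 1/(1+y/m)^(m*t), PV):
  t = 0.5000: CF_t = 3.250000, DF = 0.958313, PV = 3.114518
  t = 1.0000: CF_t = 3.250000, DF = 0.918365, PV = 2.984685
  t = 1.5000: CF_t = 3.250000, DF = 0.880081, PV = 2.860263
  t = 2.0000: CF_t = 3.250000, DF = 0.843393, PV = 2.741028
  t = 2.5000: CF_t = 3.250000, DF = 0.808235, PV = 2.626764
  t = 3.0000: CF_t = 3.250000, DF = 0.774543, PV = 2.517263
  t = 3.5000: CF_t = 3.250000, DF = 0.742254, PV = 2.412327
  t = 4.0000: CF_t = 3.250000, DF = 0.711312, PV = 2.311765
  t = 4.5000: CF_t = 3.250000, DF = 0.681660, PV = 2.215396
  t = 5.0000: CF_t = 3.250000, DF = 0.653244, PV = 2.123043
  t = 5.5000: CF_t = 3.250000, DF = 0.626013, PV = 2.034541
  t = 6.0000: CF_t = 3.250000, DF = 0.599916, PV = 1.949728
  t = 6.5000: CF_t = 3.250000, DF = 0.574908, PV = 1.868450
  t = 7.0000: CF_t = 103.250000, DF = 0.550942, PV = 56.884732
Price P = sum_t PV_t = 88.644503
Macaulay numerator sum_t t * PV_t:
  t * PV_t at t = 0.5000: 1.557259
  t * PV_t at t = 1.0000: 2.984685
  t * PV_t at t = 1.5000: 4.290395
  t * PV_t at t = 2.0000: 5.482057
  t * PV_t at t = 2.5000: 6.566911
  t * PV_t at t = 3.0000: 7.551790
  t * PV_t at t = 3.5000: 8.443145
  t * PV_t at t = 4.0000: 9.247061
  t * PV_t at t = 4.5000: 9.969280
  t * PV_t at t = 5.0000: 10.615216
  t * PV_t at t = 5.5000: 11.189974
  t * PV_t at t = 6.0000: 11.698365
  t * PV_t at t = 6.5000: 12.144925
  t * PV_t at t = 7.0000: 398.193121
Macaulay duration D = (sum_t t * PV_t) / P = 499.934182 / 88.644503 = 5.639765


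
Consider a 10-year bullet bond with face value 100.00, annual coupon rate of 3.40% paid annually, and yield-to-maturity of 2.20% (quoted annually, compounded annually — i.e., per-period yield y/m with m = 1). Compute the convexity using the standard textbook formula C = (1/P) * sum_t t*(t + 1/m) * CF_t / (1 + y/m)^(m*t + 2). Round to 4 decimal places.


Answer: Convexity = 87.4984

Derivation:
Coupon per period c = face * coupon_rate / m = 3.400000
Periods per year m = 1; per-period yield y/m = 0.022000
Number of cashflows N = 10
Cashflows (t years, CF_t, discount factor 1/(1+y/m)^(m*t), PV):
  t = 1.0000: CF_t = 3.400000, DF = 0.978474, PV = 3.326810
  t = 2.0000: CF_t = 3.400000, DF = 0.957411, PV = 3.255196
  t = 3.0000: CF_t = 3.400000, DF = 0.936801, PV = 3.185123
  t = 4.0000: CF_t = 3.400000, DF = 0.916635, PV = 3.116559
  t = 5.0000: CF_t = 3.400000, DF = 0.896903, PV = 3.049471
  t = 6.0000: CF_t = 3.400000, DF = 0.877596, PV = 2.983826
  t = 7.0000: CF_t = 3.400000, DF = 0.858704, PV = 2.919595
  t = 8.0000: CF_t = 3.400000, DF = 0.840220, PV = 2.856747
  t = 9.0000: CF_t = 3.400000, DF = 0.822133, PV = 2.795251
  t = 10.0000: CF_t = 103.400000, DF = 0.804435, PV = 83.178595
Price P = sum_t PV_t = 110.667173
Convexity numerator sum_t t*(t + 1/m) * CF_t / (1+y/m)^(m*t + 2):
  t = 1.0000: term = 6.370246
  t = 2.0000: term = 18.699353
  t = 3.0000: term = 36.593646
  t = 4.0000: term = 59.676527
  t = 5.0000: term = 87.587857
  t = 6.0000: term = 119.983366
  t = 7.0000: term = 156.534072
  t = 8.0000: term = 196.925726
  t = 9.0000: term = 240.858276
  t = 10.0000: term = 8759.967085
Convexity = (1/P) * sum = 9683.196153 / 110.667173 = 87.498360


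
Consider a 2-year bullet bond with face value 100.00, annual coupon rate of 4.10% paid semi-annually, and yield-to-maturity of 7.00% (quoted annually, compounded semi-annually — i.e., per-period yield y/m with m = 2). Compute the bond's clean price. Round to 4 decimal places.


Coupon per period c = face * coupon_rate / m = 2.050000
Periods per year m = 2; per-period yield y/m = 0.035000
Number of cashflows N = 4
Cashflows (t years, CF_t, discount factor 1/(1+y/m)^(m*t), PV):
  t = 0.5000: CF_t = 2.050000, DF = 0.966184, PV = 1.980676
  t = 1.0000: CF_t = 2.050000, DF = 0.933511, PV = 1.913697
  t = 1.5000: CF_t = 2.050000, DF = 0.901943, PV = 1.848983
  t = 2.0000: CF_t = 102.050000, DF = 0.871442, PV = 88.930679
Price P = sum_t PV_t = 94.674035

Answer: Price = 94.6740


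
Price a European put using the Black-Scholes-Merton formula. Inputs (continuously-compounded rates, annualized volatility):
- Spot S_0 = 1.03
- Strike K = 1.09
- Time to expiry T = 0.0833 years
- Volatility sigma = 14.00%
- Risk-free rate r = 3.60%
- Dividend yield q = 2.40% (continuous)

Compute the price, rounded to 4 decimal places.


d1 = (ln(S/K) + (r - q + 0.5*sigma^2) * T) / (sigma * sqrt(T)) = -1.35629272
d2 = d1 - sigma * sqrt(T) = -1.39669916
exp(-rT) = 0.99700569; exp(-qT) = 0.99800280
P = K * exp(-rT) * N(-d2) - S_0 * exp(-qT) * N(-d1)
N(-d1) = 0.91249698; N(-d2) = 0.91874797
P = 1.0900 * 0.99700569 * 0.91874797 - 1.0300 * 0.99800280 * 0.91249698 = 0.0604

Answer: Price = 0.0604


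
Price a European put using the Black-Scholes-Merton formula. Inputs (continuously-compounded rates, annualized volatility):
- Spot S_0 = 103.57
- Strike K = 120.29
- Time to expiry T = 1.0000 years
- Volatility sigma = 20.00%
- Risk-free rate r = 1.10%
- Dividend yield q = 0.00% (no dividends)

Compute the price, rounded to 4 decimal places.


d1 = (ln(S/K) + (r - q + 0.5*sigma^2) * T) / (sigma * sqrt(T)) = -0.59328891
d2 = d1 - sigma * sqrt(T) = -0.79328891
exp(-rT) = 0.98906028; exp(-qT) = 1.00000000
P = K * exp(-rT) * N(-d2) - S_0 * exp(-qT) * N(-d1)
N(-d1) = 0.72350609; N(-d2) = 0.78619524
P = 120.2900 * 0.98906028 * 0.78619524 - 103.5700 * 1.00000000 * 0.72350609 = 18.6033

Answer: Price = 18.6033


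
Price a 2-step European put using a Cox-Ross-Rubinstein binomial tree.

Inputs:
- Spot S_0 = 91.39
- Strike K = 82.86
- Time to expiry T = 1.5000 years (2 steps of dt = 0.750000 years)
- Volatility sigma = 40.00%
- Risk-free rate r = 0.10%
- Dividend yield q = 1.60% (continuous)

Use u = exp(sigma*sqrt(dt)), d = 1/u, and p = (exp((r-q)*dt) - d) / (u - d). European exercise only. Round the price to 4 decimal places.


Answer: Price = V(0,0) = 13.4242

Derivation:
dt = T/N = 0.750000
u = exp(sigma*sqrt(dt)) = 1.413982; d = 1/u = 0.707222
p = (exp((r-q)*dt) - d) / (u - d) = 0.398425
Discount per step: exp(-r*dt) = 0.999250
Stock lattice S(k, i) with i counting down-moves:
  k=0: S(0,0) = 91.3900
  k=1: S(1,0) = 129.2239; S(1,1) = 64.6331
  k=2: S(2,0) = 182.7203; S(2,1) = 91.3900; S(2,2) = 45.7099
Terminal payoffs V(N, i) = max(K - S_T, 0):
  V(2,0) = 0.000000; V(2,1) = 0.000000; V(2,2) = 37.150062
Backward induction: V(k, i) = exp(-r*dt) * [p * V(k+1, i) + (1-p) * V(k+1, i+1)].
  V(1,0) = exp(-r*dt) * [p*0.000000 + (1-p)*0.000000] = 0.000000
  V(1,1) = exp(-r*dt) * [p*0.000000 + (1-p)*37.150062] = 22.331804
  V(0,0) = exp(-r*dt) * [p*0.000000 + (1-p)*22.331804] = 13.424189


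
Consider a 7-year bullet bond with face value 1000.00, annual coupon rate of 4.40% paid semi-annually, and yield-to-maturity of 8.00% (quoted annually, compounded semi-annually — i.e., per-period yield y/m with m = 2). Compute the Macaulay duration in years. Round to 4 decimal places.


Coupon per period c = face * coupon_rate / m = 22.000000
Periods per year m = 2; per-period yield y/m = 0.040000
Number of cashflows N = 14
Cashflows (t years, CF_t, discount factor 1/(1+y/m)^(m*t), PV):
  t = 0.5000: CF_t = 22.000000, DF = 0.961538, PV = 21.153846
  t = 1.0000: CF_t = 22.000000, DF = 0.924556, PV = 20.340237
  t = 1.5000: CF_t = 22.000000, DF = 0.888996, PV = 19.557920
  t = 2.0000: CF_t = 22.000000, DF = 0.854804, PV = 18.805692
  t = 2.5000: CF_t = 22.000000, DF = 0.821927, PV = 18.082396
  t = 3.0000: CF_t = 22.000000, DF = 0.790315, PV = 17.386920
  t = 3.5000: CF_t = 22.000000, DF = 0.759918, PV = 16.718192
  t = 4.0000: CF_t = 22.000000, DF = 0.730690, PV = 16.075185
  t = 4.5000: CF_t = 22.000000, DF = 0.702587, PV = 15.456908
  t = 5.0000: CF_t = 22.000000, DF = 0.675564, PV = 14.862412
  t = 5.5000: CF_t = 22.000000, DF = 0.649581, PV = 14.290780
  t = 6.0000: CF_t = 22.000000, DF = 0.624597, PV = 13.741135
  t = 6.5000: CF_t = 22.000000, DF = 0.600574, PV = 13.212630
  t = 7.0000: CF_t = 1022.000000, DF = 0.577475, PV = 590.179535
Price P = sum_t PV_t = 809.863787
Macaulay numerator sum_t t * PV_t:
  t * PV_t at t = 0.5000: 10.576923
  t * PV_t at t = 1.0000: 20.340237
  t * PV_t at t = 1.5000: 29.336880
  t * PV_t at t = 2.0000: 37.611384
  t * PV_t at t = 2.5000: 45.205991
  t * PV_t at t = 3.0000: 52.160759
  t * PV_t at t = 3.5000: 58.513672
  t * PV_t at t = 4.0000: 64.300738
  t * PV_t at t = 4.5000: 69.556087
  t * PV_t at t = 5.0000: 74.312059
  t * PV_t at t = 5.5000: 78.599293
  t * PV_t at t = 6.0000: 82.446811
  t * PV_t at t = 6.5000: 85.882094
  t * PV_t at t = 7.0000: 4131.256743
Macaulay duration D = (sum_t t * PV_t) / P = 4840.099669 / 809.863787 = 5.976437

Answer: Macaulay duration = 5.9764 years


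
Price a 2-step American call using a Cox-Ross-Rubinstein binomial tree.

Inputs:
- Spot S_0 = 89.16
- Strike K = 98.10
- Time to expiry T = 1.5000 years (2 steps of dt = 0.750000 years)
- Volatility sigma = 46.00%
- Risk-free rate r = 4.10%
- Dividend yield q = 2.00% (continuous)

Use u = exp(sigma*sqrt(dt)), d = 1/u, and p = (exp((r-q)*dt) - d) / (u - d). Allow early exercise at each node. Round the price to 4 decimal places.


dt = T/N = 0.750000
u = exp(sigma*sqrt(dt)) = 1.489398; d = 1/u = 0.671412
p = (exp((r-q)*dt) - d) / (u - d) = 0.421111
Discount per step: exp(-r*dt) = 0.969718
Stock lattice S(k, i) with i counting down-moves:
  k=0: S(0,0) = 89.1600
  k=1: S(1,0) = 132.7947; S(1,1) = 59.8631
  k=2: S(2,0) = 197.7841; S(2,1) = 89.1600; S(2,2) = 40.1929
Terminal payoffs V(N, i) = max(S_T - K, 0):
  V(2,0) = 99.684070; V(2,1) = 0.000000; V(2,2) = 0.000000
Backward induction: V(k, i) = exp(-r*dt) * [p * V(k+1, i) + (1-p) * V(k+1, i+1)]; then take max(V_cont, immediate exercise) for American.
  V(1,0) = exp(-r*dt) * [p*99.684070 + (1-p)*0.000000] = 40.706847; exercise = 34.694682; V(1,0) = max -> 40.706847
  V(1,1) = exp(-r*dt) * [p*0.000000 + (1-p)*0.000000] = 0.000000; exercise = 0.000000; V(1,1) = max -> 0.000000
  V(0,0) = exp(-r*dt) * [p*40.706847 + (1-p)*0.000000] = 16.622991; exercise = 0.000000; V(0,0) = max -> 16.622991

Answer: Price = V(0,0) = 16.6230


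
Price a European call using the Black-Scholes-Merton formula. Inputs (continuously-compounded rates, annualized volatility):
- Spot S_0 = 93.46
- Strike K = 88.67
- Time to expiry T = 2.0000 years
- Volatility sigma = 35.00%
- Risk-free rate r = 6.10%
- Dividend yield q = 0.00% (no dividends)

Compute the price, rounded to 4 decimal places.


d1 = (ln(S/K) + (r - q + 0.5*sigma^2) * T) / (sigma * sqrt(T)) = 0.60025673
d2 = d1 - sigma * sqrt(T) = 0.10528199
exp(-rT) = 0.88514837; exp(-qT) = 1.00000000
C = S_0 * exp(-qT) * N(d1) - K * exp(-rT) * N(d2)
N(d1) = 0.72583243; N(d2) = 0.54192397
C = 93.4600 * 1.00000000 * 0.72583243 - 88.6700 * 0.88514837 * 0.54192397 = 25.3028

Answer: Price = 25.3028


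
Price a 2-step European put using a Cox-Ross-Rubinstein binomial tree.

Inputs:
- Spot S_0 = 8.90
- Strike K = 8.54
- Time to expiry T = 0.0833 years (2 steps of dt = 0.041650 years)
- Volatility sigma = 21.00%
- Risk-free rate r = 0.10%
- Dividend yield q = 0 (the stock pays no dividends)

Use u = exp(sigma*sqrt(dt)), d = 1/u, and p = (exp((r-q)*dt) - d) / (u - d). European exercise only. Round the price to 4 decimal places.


Answer: Price = V(0,0) = 0.0966

Derivation:
dt = T/N = 0.041650
u = exp(sigma*sqrt(dt)) = 1.043789; d = 1/u = 0.958048
p = (exp((r-q)*dt) - d) / (u - d) = 0.489773
Discount per step: exp(-r*dt) = 0.999958
Stock lattice S(k, i) with i counting down-moves:
  k=0: S(0,0) = 8.9000
  k=1: S(1,0) = 9.2897; S(1,1) = 8.5266
  k=2: S(2,0) = 9.6965; S(2,1) = 8.9000; S(2,2) = 8.1689
Terminal payoffs V(N, i) = max(K - S_T, 0):
  V(2,0) = 0.000000; V(2,1) = 0.000000; V(2,2) = 0.371083
Backward induction: V(k, i) = exp(-r*dt) * [p * V(k+1, i) + (1-p) * V(k+1, i+1)].
  V(1,0) = exp(-r*dt) * [p*0.000000 + (1-p)*0.000000] = 0.000000
  V(1,1) = exp(-r*dt) * [p*0.000000 + (1-p)*0.371083] = 0.189329
  V(0,0) = exp(-r*dt) * [p*0.000000 + (1-p)*0.189329] = 0.096597


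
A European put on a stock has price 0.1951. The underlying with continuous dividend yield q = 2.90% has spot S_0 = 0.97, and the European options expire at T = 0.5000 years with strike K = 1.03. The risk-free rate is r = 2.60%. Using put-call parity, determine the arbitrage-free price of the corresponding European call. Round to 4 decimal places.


Put-call parity: C - P = S_0 * exp(-qT) - K * exp(-rT).
S_0 * exp(-qT) = 0.9700 * 0.98560462 = 0.95603648
K * exp(-rT) = 1.0300 * 0.98708414 = 1.01669666
C = P + S*exp(-qT) - K*exp(-rT)
C = 0.1951 + 0.95603648 - 1.01669666 = 0.1344

Answer: Call price = 0.1344


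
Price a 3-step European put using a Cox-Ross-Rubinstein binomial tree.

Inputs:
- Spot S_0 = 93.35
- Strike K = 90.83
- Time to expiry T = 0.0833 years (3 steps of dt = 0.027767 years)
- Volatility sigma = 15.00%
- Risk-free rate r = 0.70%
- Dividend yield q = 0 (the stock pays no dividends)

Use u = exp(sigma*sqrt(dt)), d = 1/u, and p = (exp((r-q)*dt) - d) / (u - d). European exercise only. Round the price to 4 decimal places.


dt = T/N = 0.027767
u = exp(sigma*sqrt(dt)) = 1.025310; d = 1/u = 0.975315
p = (exp((r-q)*dt) - d) / (u - d) = 0.497640
Discount per step: exp(-r*dt) = 0.999806
Stock lattice S(k, i) with i counting down-moves:
  k=0: S(0,0) = 93.3500
  k=1: S(1,0) = 95.7127; S(1,1) = 91.0456
  k=2: S(2,0) = 98.1352; S(2,1) = 93.3500; S(2,2) = 88.7982
  k=3: S(3,0) = 100.6190; S(3,1) = 95.7127; S(3,2) = 91.0456; S(3,3) = 86.6062
Terminal payoffs V(N, i) = max(K - S_T, 0):
  V(3,0) = 0.000000; V(3,1) = 0.000000; V(3,2) = 0.000000; V(3,3) = 4.223846
Backward induction: V(k, i) = exp(-r*dt) * [p * V(k+1, i) + (1-p) * V(k+1, i+1)].
  V(2,0) = exp(-r*dt) * [p*0.000000 + (1-p)*0.000000] = 0.000000
  V(2,1) = exp(-r*dt) * [p*0.000000 + (1-p)*0.000000] = 0.000000
  V(2,2) = exp(-r*dt) * [p*0.000000 + (1-p)*4.223846] = 2.121480
  V(1,0) = exp(-r*dt) * [p*0.000000 + (1-p)*0.000000] = 0.000000
  V(1,1) = exp(-r*dt) * [p*0.000000 + (1-p)*2.121480] = 1.065541
  V(0,0) = exp(-r*dt) * [p*0.000000 + (1-p)*1.065541] = 0.535181

Answer: Price = V(0,0) = 0.5352


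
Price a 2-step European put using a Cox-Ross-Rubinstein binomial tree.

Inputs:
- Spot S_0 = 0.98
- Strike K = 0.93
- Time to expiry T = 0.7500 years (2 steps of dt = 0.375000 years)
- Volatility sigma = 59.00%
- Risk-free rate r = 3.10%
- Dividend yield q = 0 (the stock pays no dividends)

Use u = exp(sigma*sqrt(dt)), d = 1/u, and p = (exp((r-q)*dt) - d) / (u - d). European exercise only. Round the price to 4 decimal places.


dt = T/N = 0.375000
u = exp(sigma*sqrt(dt)) = 1.435194; d = 1/u = 0.696770
p = (exp((r-q)*dt) - d) / (u - d) = 0.426480
Discount per step: exp(-r*dt) = 0.988442
Stock lattice S(k, i) with i counting down-moves:
  k=0: S(0,0) = 0.9800
  k=1: S(1,0) = 1.4065; S(1,1) = 0.6828
  k=2: S(2,0) = 2.0186; S(2,1) = 0.9800; S(2,2) = 0.4758
Terminal payoffs V(N, i) = max(K - S_T, 0):
  V(2,0) = 0.000000; V(2,1) = 0.000000; V(2,2) = 0.454221
Backward induction: V(k, i) = exp(-r*dt) * [p * V(k+1, i) + (1-p) * V(k+1, i+1)].
  V(1,0) = exp(-r*dt) * [p*0.000000 + (1-p)*0.000000] = 0.000000
  V(1,1) = exp(-r*dt) * [p*0.000000 + (1-p)*0.454221] = 0.257494
  V(0,0) = exp(-r*dt) * [p*0.000000 + (1-p)*0.257494] = 0.145971

Answer: Price = V(0,0) = 0.1460


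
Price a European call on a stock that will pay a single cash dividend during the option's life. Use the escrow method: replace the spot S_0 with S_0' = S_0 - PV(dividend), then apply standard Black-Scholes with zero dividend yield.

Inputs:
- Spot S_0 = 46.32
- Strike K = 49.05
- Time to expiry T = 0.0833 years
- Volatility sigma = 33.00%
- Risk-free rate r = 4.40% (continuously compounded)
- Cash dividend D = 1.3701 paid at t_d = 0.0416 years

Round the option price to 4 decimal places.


PV(D) = D * exp(-r * t_d) = 1.3701 * 0.99817127 = 1.36759446
S_0' = S_0 - PV(D) = 46.3200 - 1.36759446 = 44.95240554
d1 = (ln(S_0'/K) + (r + sigma^2/2)*T) / (sigma*sqrt(T)) = -0.82981859
d2 = d1 - sigma*sqrt(T) = -0.92506233
exp(-rT) = 0.99634151
N(d1) = 0.20332068; N(d2) = 0.17746674
C = S_0' * N(d1) - K * exp(-rT) * N(d2) = 44.95240554 * 0.20332068 - 49.0500 * 0.99634151 * 0.17746674 = 0.4669

Answer: Price = 0.4669


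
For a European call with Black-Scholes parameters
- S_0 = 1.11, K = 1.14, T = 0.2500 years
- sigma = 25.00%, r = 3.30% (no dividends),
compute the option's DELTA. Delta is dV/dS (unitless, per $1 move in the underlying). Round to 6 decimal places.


Answer: Delta = 0.466192

Derivation:
d1 = -0.0848459767; d2 = -0.2098459767
phi(d1) = 0.3975089008; exp(-qT) = 1.0000000000; exp(-rT) = 0.9917839379
N(d1) = 0.4661919206
Delta = exp(-qT) * N(d1) = 1.0000000000 * 0.4661919206 = 0.466192


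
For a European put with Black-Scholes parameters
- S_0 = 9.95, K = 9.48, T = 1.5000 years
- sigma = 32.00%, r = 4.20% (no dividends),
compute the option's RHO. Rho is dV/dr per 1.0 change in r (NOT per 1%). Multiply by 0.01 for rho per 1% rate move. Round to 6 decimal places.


d1 = 0.4801720324; d2 = 0.0882536736
phi(d1) = 0.3555031662; exp(-qT) = 1.0000000000; exp(-rT) = 0.9389434737
N(-d2) = 0.4648375292
Rho = -K*T*exp(-rT)*N(-d2) = -9.4800 * 1.5000 * 0.9389434737 * 0.4648375292 = -6.206407

Answer: Rho = -6.206407


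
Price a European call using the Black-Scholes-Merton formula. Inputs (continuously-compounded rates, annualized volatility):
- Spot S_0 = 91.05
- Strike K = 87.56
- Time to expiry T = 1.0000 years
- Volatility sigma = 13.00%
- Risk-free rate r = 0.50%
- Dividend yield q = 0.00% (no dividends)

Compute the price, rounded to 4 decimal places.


d1 = (ln(S/K) + (r - q + 0.5*sigma^2) * T) / (sigma * sqrt(T)) = 0.40411180
d2 = d1 - sigma * sqrt(T) = 0.27411180
exp(-rT) = 0.99501248; exp(-qT) = 1.00000000
C = S_0 * exp(-qT) * N(d1) - K * exp(-rT) * N(d2)
N(d1) = 0.65693474; N(d2) = 0.60800065
C = 91.0500 * 1.00000000 * 0.65693474 - 87.5600 * 0.99501248 * 0.60800065 = 6.8429

Answer: Price = 6.8429


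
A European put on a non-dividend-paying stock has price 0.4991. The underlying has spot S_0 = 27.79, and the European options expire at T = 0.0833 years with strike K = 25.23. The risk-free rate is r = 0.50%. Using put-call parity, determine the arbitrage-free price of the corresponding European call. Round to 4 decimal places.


Put-call parity: C - P = S_0 * exp(-qT) - K * exp(-rT).
S_0 * exp(-qT) = 27.7900 * 1.00000000 = 27.79000000
K * exp(-rT) = 25.2300 * 0.99958359 = 25.21949389
C = P + S*exp(-qT) - K*exp(-rT)
C = 0.4991 + 27.79000000 - 25.21949389 = 3.0696

Answer: Call price = 3.0696


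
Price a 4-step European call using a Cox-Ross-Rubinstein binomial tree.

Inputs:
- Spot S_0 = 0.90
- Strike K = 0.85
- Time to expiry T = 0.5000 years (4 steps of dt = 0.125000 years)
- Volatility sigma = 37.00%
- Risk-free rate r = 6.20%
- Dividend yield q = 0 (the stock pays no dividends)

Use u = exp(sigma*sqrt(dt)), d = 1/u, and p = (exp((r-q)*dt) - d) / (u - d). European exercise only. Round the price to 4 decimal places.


dt = T/N = 0.125000
u = exp(sigma*sqrt(dt)) = 1.139757; d = 1/u = 0.877380
p = (exp((r-q)*dt) - d) / (u - d) = 0.496995
Discount per step: exp(-r*dt) = 0.992280
Stock lattice S(k, i) with i counting down-moves:
  k=0: S(0,0) = 0.9000
  k=1: S(1,0) = 1.0258; S(1,1) = 0.7896
  k=2: S(2,0) = 1.1691; S(2,1) = 0.9000; S(2,2) = 0.6928
  k=3: S(3,0) = 1.3325; S(3,1) = 1.0258; S(3,2) = 0.7896; S(3,3) = 0.6079
  k=4: S(4,0) = 1.5188; S(4,1) = 1.1691; S(4,2) = 0.9000; S(4,3) = 0.6928; S(4,4) = 0.5333
Terminal payoffs V(N, i) = max(S_T - K, 0):
  V(4,0) = 0.668767; V(4,1) = 0.319141; V(4,2) = 0.050000; V(4,3) = 0.000000; V(4,4) = 0.000000
Backward induction: V(k, i) = exp(-r*dt) * [p * V(k+1, i) + (1-p) * V(k+1, i+1)].
  V(3,0) = exp(-r*dt) * [p*0.668767 + (1-p)*0.319141] = 0.489098
  V(3,1) = exp(-r*dt) * [p*0.319141 + (1-p)*0.050000] = 0.182343
  V(3,2) = exp(-r*dt) * [p*0.050000 + (1-p)*0.000000] = 0.024658
  V(3,3) = exp(-r*dt) * [p*0.000000 + (1-p)*0.000000] = 0.000000
  V(2,0) = exp(-r*dt) * [p*0.489098 + (1-p)*0.182343] = 0.332214
  V(2,1) = exp(-r*dt) * [p*0.182343 + (1-p)*0.024658] = 0.102231
  V(2,2) = exp(-r*dt) * [p*0.024658 + (1-p)*0.000000] = 0.012160
  V(1,0) = exp(-r*dt) * [p*0.332214 + (1-p)*0.102231] = 0.214860
  V(1,1) = exp(-r*dt) * [p*0.102231 + (1-p)*0.012160] = 0.056486
  V(0,0) = exp(-r*dt) * [p*0.214860 + (1-p)*0.056486] = 0.134153

Answer: Price = V(0,0) = 0.1342


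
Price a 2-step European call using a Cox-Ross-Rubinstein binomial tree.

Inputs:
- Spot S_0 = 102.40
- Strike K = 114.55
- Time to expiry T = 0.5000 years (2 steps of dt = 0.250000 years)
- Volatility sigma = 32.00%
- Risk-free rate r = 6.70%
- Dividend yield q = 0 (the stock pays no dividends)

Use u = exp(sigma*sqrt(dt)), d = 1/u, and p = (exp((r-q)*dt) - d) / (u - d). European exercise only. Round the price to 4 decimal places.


Answer: Price = V(0,0) = 6.7267

Derivation:
dt = T/N = 0.250000
u = exp(sigma*sqrt(dt)) = 1.173511; d = 1/u = 0.852144
p = (exp((r-q)*dt) - d) / (u - d) = 0.512645
Discount per step: exp(-r*dt) = 0.983390
Stock lattice S(k, i) with i counting down-moves:
  k=0: S(0,0) = 102.4000
  k=1: S(1,0) = 120.1675; S(1,1) = 87.2595
  k=2: S(2,0) = 141.0179; S(2,1) = 102.4000; S(2,2) = 74.3577
Terminal payoffs V(N, i) = max(S_T - K, 0):
  V(2,0) = 26.467883; V(2,1) = 0.000000; V(2,2) = 0.000000
Backward induction: V(k, i) = exp(-r*dt) * [p * V(k+1, i) + (1-p) * V(k+1, i+1)].
  V(1,0) = exp(-r*dt) * [p*26.467883 + (1-p)*0.000000] = 13.343250
  V(1,1) = exp(-r*dt) * [p*0.000000 + (1-p)*0.000000] = 0.000000
  V(0,0) = exp(-r*dt) * [p*13.343250 + (1-p)*0.000000] = 6.726731


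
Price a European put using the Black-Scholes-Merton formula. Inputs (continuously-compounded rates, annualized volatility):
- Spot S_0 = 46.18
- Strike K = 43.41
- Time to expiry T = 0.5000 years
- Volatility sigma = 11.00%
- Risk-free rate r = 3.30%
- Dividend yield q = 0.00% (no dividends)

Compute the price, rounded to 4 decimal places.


Answer: Price = 0.2836

Derivation:
d1 = (ln(S/K) + (r - q + 0.5*sigma^2) * T) / (sigma * sqrt(T)) = 1.04628629
d2 = d1 - sigma * sqrt(T) = 0.96850455
exp(-rT) = 0.98363538; exp(-qT) = 1.00000000
P = K * exp(-rT) * N(-d2) - S_0 * exp(-qT) * N(-d1)
N(-d1) = 0.14771444; N(-d2) = 0.16639622
P = 43.4100 * 0.98363538 * 0.16639622 - 46.1800 * 1.00000000 * 0.14771444 = 0.2836


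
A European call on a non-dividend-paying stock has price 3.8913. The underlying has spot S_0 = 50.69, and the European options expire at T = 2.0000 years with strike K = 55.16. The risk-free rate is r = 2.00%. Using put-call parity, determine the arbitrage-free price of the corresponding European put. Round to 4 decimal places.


Put-call parity: C - P = S_0 * exp(-qT) - K * exp(-rT).
S_0 * exp(-qT) = 50.6900 * 1.00000000 = 50.69000000
K * exp(-rT) = 55.1600 * 0.96078944 = 52.99714546
P = C - S*exp(-qT) + K*exp(-rT)
P = 3.8913 - 50.69000000 + 52.99714546 = 6.1984

Answer: Put price = 6.1984


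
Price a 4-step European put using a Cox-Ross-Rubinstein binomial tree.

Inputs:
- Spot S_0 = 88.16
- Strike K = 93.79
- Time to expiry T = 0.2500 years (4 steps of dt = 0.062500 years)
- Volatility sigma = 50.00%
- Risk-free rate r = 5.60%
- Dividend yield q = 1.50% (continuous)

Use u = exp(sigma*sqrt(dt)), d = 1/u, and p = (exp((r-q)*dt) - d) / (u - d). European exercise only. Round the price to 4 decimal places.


Answer: Price = V(0,0) = 11.7175

Derivation:
dt = T/N = 0.062500
u = exp(sigma*sqrt(dt)) = 1.133148; d = 1/u = 0.882497
p = (exp((r-q)*dt) - d) / (u - d) = 0.479027
Discount per step: exp(-r*dt) = 0.996506
Stock lattice S(k, i) with i counting down-moves:
  k=0: S(0,0) = 88.1600
  k=1: S(1,0) = 99.8984; S(1,1) = 77.8009
  k=2: S(2,0) = 113.1997; S(2,1) = 88.1600; S(2,2) = 68.6591
  k=3: S(3,0) = 128.2720; S(3,1) = 99.8984; S(3,2) = 77.8009; S(3,3) = 60.5914
  k=4: S(4,0) = 145.3513; S(4,1) = 113.1997; S(4,2) = 88.1600; S(4,3) = 68.6591; S(4,4) = 53.4717
Terminal payoffs V(N, i) = max(K - S_T, 0):
  V(4,0) = 0.000000; V(4,1) = 0.000000; V(4,2) = 5.630000; V(4,3) = 25.130923; V(4,4) = 40.318257
Backward induction: V(k, i) = exp(-r*dt) * [p * V(k+1, i) + (1-p) * V(k+1, i+1)].
  V(3,0) = exp(-r*dt) * [p*0.000000 + (1-p)*0.000000] = 0.000000
  V(3,1) = exp(-r*dt) * [p*0.000000 + (1-p)*5.630000] = 2.922830
  V(3,2) = exp(-r*dt) * [p*5.630000 + (1-p)*25.130923] = 15.734286
  V(3,3) = exp(-r*dt) * [p*25.130923 + (1-p)*40.318257] = 32.927664
  V(2,0) = exp(-r*dt) * [p*0.000000 + (1-p)*2.922830] = 1.517395
  V(2,1) = exp(-r*dt) * [p*2.922830 + (1-p)*15.734286] = 9.563720
  V(2,2) = exp(-r*dt) * [p*15.734286 + (1-p)*32.927664] = 24.605301
  V(1,0) = exp(-r*dt) * [p*1.517395 + (1-p)*9.563720] = 5.689364
  V(1,1) = exp(-r*dt) * [p*9.563720 + (1-p)*24.605301] = 17.339182
  V(0,0) = exp(-r*dt) * [p*5.689364 + (1-p)*17.339182] = 11.717521


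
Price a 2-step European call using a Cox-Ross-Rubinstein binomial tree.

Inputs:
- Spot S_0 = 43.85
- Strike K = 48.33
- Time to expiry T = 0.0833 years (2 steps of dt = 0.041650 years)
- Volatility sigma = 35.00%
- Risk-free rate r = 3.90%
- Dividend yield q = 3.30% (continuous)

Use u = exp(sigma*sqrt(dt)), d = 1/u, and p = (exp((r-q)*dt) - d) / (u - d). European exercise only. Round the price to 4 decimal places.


dt = T/N = 0.041650
u = exp(sigma*sqrt(dt)) = 1.074042; d = 1/u = 0.931062
p = (exp((r-q)*dt) - d) / (u - d) = 0.483898
Discount per step: exp(-r*dt) = 0.998377
Stock lattice S(k, i) with i counting down-moves:
  k=0: S(0,0) = 43.8500
  k=1: S(1,0) = 47.0967; S(1,1) = 40.8271
  k=2: S(2,0) = 50.5839; S(2,1) = 43.8500; S(2,2) = 38.0126
Terminal payoffs V(N, i) = max(S_T - K, 0):
  V(2,0) = 2.253885; V(2,1) = 0.000000; V(2,2) = 0.000000
Backward induction: V(k, i) = exp(-r*dt) * [p * V(k+1, i) + (1-p) * V(k+1, i+1)].
  V(1,0) = exp(-r*dt) * [p*2.253885 + (1-p)*0.000000] = 1.088881
  V(1,1) = exp(-r*dt) * [p*0.000000 + (1-p)*0.000000] = 0.000000
  V(0,0) = exp(-r*dt) * [p*1.088881 + (1-p)*0.000000] = 0.526052

Answer: Price = V(0,0) = 0.5261


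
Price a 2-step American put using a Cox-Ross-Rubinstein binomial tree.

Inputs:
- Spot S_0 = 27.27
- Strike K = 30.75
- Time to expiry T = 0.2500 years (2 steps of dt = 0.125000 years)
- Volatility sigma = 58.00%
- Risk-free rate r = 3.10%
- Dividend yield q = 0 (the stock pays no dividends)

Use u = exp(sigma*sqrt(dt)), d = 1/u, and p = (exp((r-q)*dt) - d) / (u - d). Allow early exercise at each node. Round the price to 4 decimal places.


dt = T/N = 0.125000
u = exp(sigma*sqrt(dt)) = 1.227600; d = 1/u = 0.814598
p = (exp((r-q)*dt) - d) / (u - d) = 0.458314
Discount per step: exp(-r*dt) = 0.996132
Stock lattice S(k, i) with i counting down-moves:
  k=0: S(0,0) = 27.2700
  k=1: S(1,0) = 33.4766; S(1,1) = 22.2141
  k=2: S(2,0) = 41.0959; S(2,1) = 27.2700; S(2,2) = 18.0955
Terminal payoffs V(N, i) = max(K - S_T, 0):
  V(2,0) = 0.000000; V(2,1) = 3.480000; V(2,2) = 12.654464
Backward induction: V(k, i) = exp(-r*dt) * [p * V(k+1, i) + (1-p) * V(k+1, i+1)]; then take max(V_cont, immediate exercise) for American.
  V(1,0) = exp(-r*dt) * [p*0.000000 + (1-p)*3.480000] = 1.877776; exercise = 0.000000; V(1,0) = max -> 1.877776
  V(1,1) = exp(-r*dt) * [p*3.480000 + (1-p)*12.654464] = 8.416996; exercise = 8.535922; V(1,1) = max -> 8.535922
  V(0,0) = exp(-r*dt) * [p*1.877776 + (1-p)*8.535922] = 5.463187; exercise = 3.480000; V(0,0) = max -> 5.463187

Answer: Price = V(0,0) = 5.4632


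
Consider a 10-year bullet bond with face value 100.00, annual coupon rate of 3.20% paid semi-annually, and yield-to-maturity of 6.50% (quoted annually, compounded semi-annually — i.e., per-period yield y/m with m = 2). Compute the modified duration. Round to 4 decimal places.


Answer: Modified duration = 8.1207

Derivation:
Coupon per period c = face * coupon_rate / m = 1.600000
Periods per year m = 2; per-period yield y/m = 0.032500
Number of cashflows N = 20
Cashflows (t years, CF_t, discount factor 1/(1+y/m)^(m*t), PV):
  t = 0.5000: CF_t = 1.600000, DF = 0.968523, PV = 1.549637
  t = 1.0000: CF_t = 1.600000, DF = 0.938037, PV = 1.500859
  t = 1.5000: CF_t = 1.600000, DF = 0.908510, PV = 1.453616
  t = 2.0000: CF_t = 1.600000, DF = 0.879913, PV = 1.407861
  t = 2.5000: CF_t = 1.600000, DF = 0.852216, PV = 1.363546
  t = 3.0000: CF_t = 1.600000, DF = 0.825391, PV = 1.320625
  t = 3.5000: CF_t = 1.600000, DF = 0.799410, PV = 1.279056
  t = 4.0000: CF_t = 1.600000, DF = 0.774247, PV = 1.238795
  t = 4.5000: CF_t = 1.600000, DF = 0.749876, PV = 1.199802
  t = 5.0000: CF_t = 1.600000, DF = 0.726272, PV = 1.162035
  t = 5.5000: CF_t = 1.600000, DF = 0.703411, PV = 1.125458
  t = 6.0000: CF_t = 1.600000, DF = 0.681270, PV = 1.090032
  t = 6.5000: CF_t = 1.600000, DF = 0.659826, PV = 1.055721
  t = 7.0000: CF_t = 1.600000, DF = 0.639056, PV = 1.022490
  t = 7.5000: CF_t = 1.600000, DF = 0.618941, PV = 0.990305
  t = 8.0000: CF_t = 1.600000, DF = 0.599458, PV = 0.959133
  t = 8.5000: CF_t = 1.600000, DF = 0.580589, PV = 0.928943
  t = 9.0000: CF_t = 1.600000, DF = 0.562314, PV = 0.899702
  t = 9.5000: CF_t = 1.600000, DF = 0.544614, PV = 0.871383
  t = 10.0000: CF_t = 101.600000, DF = 0.527471, PV = 53.591079
Price P = sum_t PV_t = 76.010079
First compute Macaulay numerator sum_t t * PV_t:
  t * PV_t at t = 0.5000: 0.774818
  t * PV_t at t = 1.0000: 1.500859
  t * PV_t at t = 1.5000: 2.180425
  t * PV_t at t = 2.0000: 2.815722
  t * PV_t at t = 2.5000: 3.408864
  t * PV_t at t = 3.0000: 3.961876
  t * PV_t at t = 3.5000: 4.476696
  t * PV_t at t = 4.0000: 4.955181
  t * PV_t at t = 4.5000: 5.399107
  t * PV_t at t = 5.0000: 5.810177
  t * PV_t at t = 5.5000: 6.190019
  t * PV_t at t = 6.0000: 6.540192
  t * PV_t at t = 6.5000: 6.862187
  t * PV_t at t = 7.0000: 7.157431
  t * PV_t at t = 7.5000: 7.427289
  t * PV_t at t = 8.0000: 7.673067
  t * PV_t at t = 8.5000: 7.896014
  t * PV_t at t = 9.0000: 8.097322
  t * PV_t at t = 9.5000: 8.278134
  t * PV_t at t = 10.0000: 535.910790
Macaulay duration D = 637.316171 / 76.010079 = 8.384627
Modified duration = D / (1 + y/m) = 8.384627 / (1 + 0.032500) = 8.120704


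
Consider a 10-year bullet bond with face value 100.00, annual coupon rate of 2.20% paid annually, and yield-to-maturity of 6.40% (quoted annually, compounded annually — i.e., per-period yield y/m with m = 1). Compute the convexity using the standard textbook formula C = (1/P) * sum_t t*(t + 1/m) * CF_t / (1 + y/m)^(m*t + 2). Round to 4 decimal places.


Answer: Convexity = 82.6586

Derivation:
Coupon per period c = face * coupon_rate / m = 2.200000
Periods per year m = 1; per-period yield y/m = 0.064000
Number of cashflows N = 10
Cashflows (t years, CF_t, discount factor 1/(1+y/m)^(m*t), PV):
  t = 1.0000: CF_t = 2.200000, DF = 0.939850, PV = 2.067669
  t = 2.0000: CF_t = 2.200000, DF = 0.883317, PV = 1.943298
  t = 3.0000: CF_t = 2.200000, DF = 0.830185, PV = 1.826408
  t = 4.0000: CF_t = 2.200000, DF = 0.780249, PV = 1.716549
  t = 5.0000: CF_t = 2.200000, DF = 0.733317, PV = 1.613298
  t = 6.0000: CF_t = 2.200000, DF = 0.689208, PV = 1.516257
  t = 7.0000: CF_t = 2.200000, DF = 0.647752, PV = 1.425054
  t = 8.0000: CF_t = 2.200000, DF = 0.608789, PV = 1.339336
  t = 9.0000: CF_t = 2.200000, DF = 0.572170, PV = 1.258775
  t = 10.0000: CF_t = 102.200000, DF = 0.537754, PV = 54.958468
Price P = sum_t PV_t = 69.665112
Convexity numerator sum_t t*(t + 1/m) * CF_t / (1+y/m)^(m*t + 2):
  t = 1.0000: term = 3.652816
  t = 2.0000: term = 10.299293
  t = 3.0000: term = 19.359574
  t = 4.0000: term = 30.325147
  t = 5.0000: term = 42.751616
  t = 6.0000: term = 56.252127
  t = 7.0000: term = 70.491387
  t = 8.0000: term = 85.180248
  t = 9.0000: term = 100.070779
  t = 10.0000: term = 5340.034286
Convexity = (1/P) * sum = 5758.417273 / 69.665112 = 82.658552


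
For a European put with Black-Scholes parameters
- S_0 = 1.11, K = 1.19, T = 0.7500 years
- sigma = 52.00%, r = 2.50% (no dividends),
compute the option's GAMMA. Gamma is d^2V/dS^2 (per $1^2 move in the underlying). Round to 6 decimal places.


d1 = 0.1122651119; d2 = -0.3380680981
phi(d1) = 0.3964361595; exp(-qT) = 1.0000000000; exp(-rT) = 0.9814246877
Gamma = exp(-qT) * phi(d1) / (S * sigma * sqrt(T)) = 1.0000000000 * 0.3964361595 / (1.1100 * 0.5200 * 0.8660254038) = 0.793079

Answer: Gamma = 0.793079


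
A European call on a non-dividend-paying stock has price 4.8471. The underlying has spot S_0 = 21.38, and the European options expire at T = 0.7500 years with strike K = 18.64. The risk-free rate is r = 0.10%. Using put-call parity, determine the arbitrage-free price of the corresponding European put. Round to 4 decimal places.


Answer: Put price = 2.0931

Derivation:
Put-call parity: C - P = S_0 * exp(-qT) - K * exp(-rT).
S_0 * exp(-qT) = 21.3800 * 1.00000000 = 21.38000000
K * exp(-rT) = 18.6400 * 0.99925028 = 18.62602524
P = C - S*exp(-qT) + K*exp(-rT)
P = 4.8471 - 21.38000000 + 18.62602524 = 2.0931


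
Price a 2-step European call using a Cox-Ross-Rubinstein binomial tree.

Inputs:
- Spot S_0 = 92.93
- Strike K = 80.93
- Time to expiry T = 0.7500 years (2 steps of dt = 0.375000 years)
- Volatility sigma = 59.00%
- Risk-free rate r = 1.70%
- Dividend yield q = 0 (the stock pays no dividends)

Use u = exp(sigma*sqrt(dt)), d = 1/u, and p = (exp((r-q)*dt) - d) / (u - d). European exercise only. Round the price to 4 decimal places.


Answer: Price = V(0,0) = 24.9488

Derivation:
dt = T/N = 0.375000
u = exp(sigma*sqrt(dt)) = 1.435194; d = 1/u = 0.696770
p = (exp((r-q)*dt) - d) / (u - d) = 0.419306
Discount per step: exp(-r*dt) = 0.993645
Stock lattice S(k, i) with i counting down-moves:
  k=0: S(0,0) = 92.9300
  k=1: S(1,0) = 133.3725; S(1,1) = 64.7508
  k=2: S(2,0) = 191.4154; S(2,1) = 92.9300; S(2,2) = 45.1165
Terminal payoffs V(N, i) = max(S_T - K, 0):
  V(2,0) = 110.485412; V(2,1) = 12.000000; V(2,2) = 0.000000
Backward induction: V(k, i) = exp(-r*dt) * [p * V(k+1, i) + (1-p) * V(k+1, i+1)].
  V(1,0) = exp(-r*dt) * [p*110.485412 + (1-p)*12.000000] = 52.956827
  V(1,1) = exp(-r*dt) * [p*12.000000 + (1-p)*0.000000] = 4.999695
  V(0,0) = exp(-r*dt) * [p*52.956827 + (1-p)*4.999695] = 24.948842
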